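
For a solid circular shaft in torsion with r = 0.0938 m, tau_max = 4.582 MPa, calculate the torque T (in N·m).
Model: a solid circular shaft in torsion, so tau_max = (2·T) / (π·r^3).
Solve for T: T = (π·tau_max·r^3) / 2.
Convert to SI units:
  tau_max = 4.582 MPa = 4.582 × 10⁶ Pa
Substitute:
  T = (π × (4.582 × 10⁶) × 0.0938^3) / 2
  T = 5940 N·m
Final answer: T = 5940 N·m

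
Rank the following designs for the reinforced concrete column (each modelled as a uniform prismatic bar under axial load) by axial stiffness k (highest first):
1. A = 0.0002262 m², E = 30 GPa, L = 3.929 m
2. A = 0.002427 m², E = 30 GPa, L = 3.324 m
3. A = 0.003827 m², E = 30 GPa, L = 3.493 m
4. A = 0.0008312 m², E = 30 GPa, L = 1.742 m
Model: a uniform prismatic bar under axial load, so k = (A·E) / L (SI units).
  Case 1: k = (0.0002262 × (3 × 10¹⁰)) / 3.929 = 1.727 × 10⁶ N/m = 1.727 MN/m
  Case 2: k = (0.002427 × (3 × 10¹⁰)) / 3.324 = 2.19 × 10⁷ N/m = 21.9 MN/m
  Case 3: k = (0.003827 × (3 × 10¹⁰)) / 3.493 = 3.287 × 10⁷ N/m = 32.87 MN/m
  Case 4: k = (0.0008312 × (3 × 10¹⁰)) / 1.742 = 1.431 × 10⁷ N/m = 14.31 MN/m
Ordering: 32.87 MN/m (case 3) > 21.9 MN/m (case 2) > 14.31 MN/m (case 4) > 1.727 MN/m (case 1)
Final answer: 3, 2, 4, 1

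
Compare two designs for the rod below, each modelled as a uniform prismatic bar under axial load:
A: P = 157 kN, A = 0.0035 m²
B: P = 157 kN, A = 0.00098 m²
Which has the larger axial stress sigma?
Model: a uniform prismatic bar under axial load, so sigma = P / A (SI units).
  A: sigma = 157000 / 0.0035 = 4.486 × 10⁷ Pa = 44.86 MPa
  B: sigma = 157000 / 0.00098 = 1.602 × 10⁸ Pa = 160.2 MPa
160.2 MPa > 44.86 MPa, so B is larger.
Final answer: B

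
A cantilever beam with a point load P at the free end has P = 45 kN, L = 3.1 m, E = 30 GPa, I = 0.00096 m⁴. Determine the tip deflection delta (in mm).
Model: a cantilever beam with a point load P at the free end, so delta = (P·L^3) / (3·E·I).
Convert to SI units:
  P = 45 kN = 45000 N
  E = 30 GPa = 3 × 10¹⁰ Pa
Substitute:
  delta = (45000 × 3.1^3) / (3 × (3 × 10¹⁰) × 0.00096)
  delta = 0.01552 m
Convert: delta = 0.01552 m = 15.52 mm
Final answer: delta = 15.52 mm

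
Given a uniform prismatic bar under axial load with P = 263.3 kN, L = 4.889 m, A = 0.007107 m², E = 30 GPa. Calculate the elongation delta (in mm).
Model: a uniform prismatic bar under axial load, so delta = (P·L) / (A·E).
Convert to SI units:
  P = 263.3 kN = 263300 N
  E = 30 GPa = 3 × 10¹⁰ Pa
Substitute:
  delta = (263300 × 4.889) / (0.007107 × (3 × 10¹⁰))
  delta = 0.006038 m
Convert: delta = 0.006038 m = 6.038 mm
Final answer: delta = 6.038 mm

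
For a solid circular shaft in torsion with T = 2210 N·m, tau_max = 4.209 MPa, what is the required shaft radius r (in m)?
Model: a solid circular shaft in torsion, so tau_max = (2·T) / (π·r^3).
Solve for r: r = ((2·T) / (π·tau_max))^(1/3).
Convert to SI units:
  tau_max = 4.209 MPa = 4.209 × 10⁶ Pa
Substitute:
  r = ((2 × 2210) / (π × (4.209 × 10⁶)))^(1/3)
  r = 0.0694 m
Final answer: r = 0.0694 m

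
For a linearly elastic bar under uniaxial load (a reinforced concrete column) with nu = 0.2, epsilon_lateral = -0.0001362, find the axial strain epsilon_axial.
Model: a linearly elastic bar under uniaxial load, so epsilon_lateral = -nu·epsilon_axial.
Solve for epsilon_axial: epsilon_axial = -epsilon_lateral / nu.
Substitute:
  epsilon_axial = -(-0.0001362) / 0.2
  epsilon_axial = 0.000681
Final answer: epsilon_axial = 0.000681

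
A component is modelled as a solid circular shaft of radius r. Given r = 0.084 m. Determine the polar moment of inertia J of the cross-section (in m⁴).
Model: a solid circular shaft of radius r, so J = (π·r^4) / 2.
Substitute:
  J = (π × 0.084^4) / 2
  J = 7.821 × 10⁻⁵ m⁴
Final answer: J = 7.821 × 10⁻⁵ m⁴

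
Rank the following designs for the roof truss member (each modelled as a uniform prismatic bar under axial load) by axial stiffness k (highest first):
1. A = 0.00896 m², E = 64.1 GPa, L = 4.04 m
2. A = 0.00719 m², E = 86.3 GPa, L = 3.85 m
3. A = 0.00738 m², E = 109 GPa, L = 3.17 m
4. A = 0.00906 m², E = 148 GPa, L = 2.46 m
Model: a uniform prismatic bar under axial load, so k = (A·E) / L (SI units).
  Case 1: k = (0.00896 × (6.41 × 10¹⁰)) / 4.04 = 1.422 × 10⁸ N/m = 142.2 MN/m
  Case 2: k = (0.00719 × (8.63 × 10¹⁰)) / 3.85 = 1.612 × 10⁸ N/m = 161.2 MN/m
  Case 3: k = (0.00738 × (1.09 × 10¹¹)) / 3.17 = 2.538 × 10⁸ N/m = 253.8 MN/m
  Case 4: k = (0.00906 × (1.48 × 10¹¹)) / 2.46 = 5.451 × 10⁸ N/m = 545.1 MN/m
Ordering: 545.1 MN/m (case 4) > 253.8 MN/m (case 3) > 161.2 MN/m (case 2) > 142.2 MN/m (case 1)
Final answer: 4, 3, 2, 1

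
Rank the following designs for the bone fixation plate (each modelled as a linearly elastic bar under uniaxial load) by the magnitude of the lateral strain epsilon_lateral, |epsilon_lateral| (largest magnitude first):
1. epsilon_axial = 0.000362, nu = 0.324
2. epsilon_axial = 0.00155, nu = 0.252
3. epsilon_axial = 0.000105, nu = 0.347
Model: a linearly elastic bar under uniaxial load, so epsilon_lateral = -nu·epsilon_axial (SI units).
  Case 1: epsilon_lateral = -(0.324 × 0.000362) = -0.0001173
  Case 2: epsilon_lateral = -(0.252 × 0.00155) = -0.0003906
  Case 3: epsilon_lateral = -(0.347 × 0.000105) = -3.643 × 10⁻⁵
Ordering by |epsilon_lateral|: 0.0003906 (case 2) > 0.0001173 (case 1) > 3.643 × 10⁻⁵ (case 3)
Final answer: 2, 1, 3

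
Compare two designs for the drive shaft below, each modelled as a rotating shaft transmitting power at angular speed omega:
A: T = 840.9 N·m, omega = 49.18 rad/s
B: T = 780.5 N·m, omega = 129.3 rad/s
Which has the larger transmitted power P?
Model: a rotating shaft transmitting power at angular speed omega, so P = T·omega (SI units).
  A: P = 840.9 × 49.18 = 41360 W = 41.36 kW
  B: P = 780.5 × 129.3 = 100900 W = 100.9 kW
100.9 kW > 41.36 kW, so B is larger.
Final answer: B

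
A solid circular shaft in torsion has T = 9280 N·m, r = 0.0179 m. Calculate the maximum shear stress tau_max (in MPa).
Model: a solid circular shaft in torsion, so tau_max = (2·T) / (π·r^3).
Substitute:
  tau_max = (2 × 9280) / (π × 0.0179^3)
  tau_max = 1.03 × 10⁹ Pa
Convert: tau_max = 1.03 × 10⁹ Pa = 1030 MPa
Final answer: tau_max = 1030 MPa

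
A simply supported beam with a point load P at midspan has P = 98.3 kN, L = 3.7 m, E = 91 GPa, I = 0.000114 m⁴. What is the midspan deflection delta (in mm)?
Model: a simply supported beam with a point load P at midspan, so delta = (P·L^3) / (48·E·I).
Convert to SI units:
  P = 98.3 kN = 98300 N
  E = 91 GPa = 9.1 × 10¹⁰ Pa
Substitute:
  delta = (98300 × 3.7^3) / (48 × (9.1 × 10¹⁰) × 0.000114)
  delta = 0.009999 m
Convert: delta = 0.009999 m = 9.999 mm
Final answer: delta = 9.999 mm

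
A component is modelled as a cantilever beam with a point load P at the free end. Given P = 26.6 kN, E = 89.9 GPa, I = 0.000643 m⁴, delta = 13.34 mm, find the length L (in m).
Model: a cantilever beam with a point load P at the free end, so delta = (P·L^3) / (3·E·I).
Solve for L: L = ((3·delta·E·I) / P)^(1/3).
Convert to SI units:
  P = 26.6 kN = 26600 N
  E = 89.9 GPa = 8.99 × 10¹⁰ Pa
  delta = 13.34 mm = 0.01334 m
Substitute:
  L = ((3 × 0.01334 × (8.99 × 10¹⁰) × 0.000643) / 26600)^(1/3)
  L = 4.431 m
Final answer: L = 4.431 m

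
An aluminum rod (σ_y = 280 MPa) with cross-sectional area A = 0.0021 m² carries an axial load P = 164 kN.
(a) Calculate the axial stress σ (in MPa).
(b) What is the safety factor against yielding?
(a) Axial stress σ = P/A. Convert P = 164 kN = 164000 N.
  σ = 164000 / 0.0021 = 7.81 × 10⁷ Pa = 78.1 MPa
(b) Safety factor SF = σ_y/σ = 280 / 78.1 = 3.585
Final answer: (a) σ = 78.1 MPa, (b) SF = 3.585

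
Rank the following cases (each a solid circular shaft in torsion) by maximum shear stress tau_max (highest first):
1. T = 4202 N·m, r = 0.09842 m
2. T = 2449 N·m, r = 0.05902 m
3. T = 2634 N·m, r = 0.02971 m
Model: a solid circular shaft in torsion, so tau_max = (2·T) / (π·r^3) (SI units).
  Case 1: tau_max = (2 × 4202) / (π × 0.09842^3) = 2.806 × 10⁶ Pa = 2.806 MPa
  Case 2: tau_max = (2 × 2449) / (π × 0.05902^3) = 7.584 × 10⁶ Pa = 7.584 MPa
  Case 3: tau_max = (2 × 2634) / (π × 0.02971^3) = 6.394 × 10⁷ Pa = 63.94 MPa
Ordering: 63.94 MPa (case 3) > 7.584 MPa (case 2) > 2.806 MPa (case 1)
Final answer: 3, 2, 1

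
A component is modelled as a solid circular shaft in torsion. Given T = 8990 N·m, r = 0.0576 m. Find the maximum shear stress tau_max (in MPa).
Model: a solid circular shaft in torsion, so tau_max = (2·T) / (π·r^3).
Substitute:
  tau_max = (2 × 8990) / (π × 0.0576^3)
  tau_max = 2.995 × 10⁷ Pa
Convert: tau_max = 2.995 × 10⁷ Pa = 29.95 MPa
Final answer: tau_max = 29.95 MPa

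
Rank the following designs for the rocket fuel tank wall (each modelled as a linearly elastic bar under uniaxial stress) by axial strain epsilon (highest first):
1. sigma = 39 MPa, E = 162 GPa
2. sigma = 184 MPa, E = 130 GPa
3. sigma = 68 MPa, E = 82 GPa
Model: a linearly elastic bar under uniaxial stress, so epsilon = sigma / E (SI units).
  Case 1: epsilon = (3.9 × 10⁷) / (1.62 × 10¹¹) = 0.0002407
  Case 2: epsilon = (1.84 × 10⁸) / (1.3 × 10¹¹) = 0.001415
  Case 3: epsilon = (6.8 × 10⁷) / (8.2 × 10¹⁰) = 0.0008293
Ordering: 0.001415 (case 2) > 0.0008293 (case 3) > 0.0002407 (case 1)
Final answer: 2, 3, 1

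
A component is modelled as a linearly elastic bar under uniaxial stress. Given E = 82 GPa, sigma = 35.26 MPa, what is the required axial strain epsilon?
Model: a linearly elastic bar under uniaxial stress, so sigma = E·epsilon.
Solve for epsilon: epsilon = sigma / E.
Convert to SI units:
  E = 82 GPa = 8.2 × 10¹⁰ Pa
  sigma = 35.26 MPa = 3.526 × 10⁷ Pa
Substitute:
  epsilon = (3.526 × 10⁷) / (8.2 × 10¹⁰)
  epsilon = 0.00043
Final answer: epsilon = 0.00043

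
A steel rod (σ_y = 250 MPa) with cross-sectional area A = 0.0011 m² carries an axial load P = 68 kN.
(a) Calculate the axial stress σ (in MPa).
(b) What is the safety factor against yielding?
(a) Axial stress σ = P/A. Convert P = 68 kN = 68000 N.
  σ = 68000 / 0.0011 = 6.182 × 10⁷ Pa = 61.82 MPa
(b) Safety factor SF = σ_y/σ = 250 / 61.82 = 4.044
Final answer: (a) σ = 61.82 MPa, (b) SF = 4.044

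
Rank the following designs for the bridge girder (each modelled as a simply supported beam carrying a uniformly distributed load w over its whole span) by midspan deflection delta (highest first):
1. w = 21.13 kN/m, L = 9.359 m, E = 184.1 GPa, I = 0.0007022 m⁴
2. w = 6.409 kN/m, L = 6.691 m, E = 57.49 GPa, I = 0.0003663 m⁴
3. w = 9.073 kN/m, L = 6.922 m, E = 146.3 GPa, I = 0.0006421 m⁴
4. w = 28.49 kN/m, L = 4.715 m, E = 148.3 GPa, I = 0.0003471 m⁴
Model: a simply supported beam carrying a uniformly distributed load w over its whole span, so delta = (5·w·L^4) / (384·E·I) (SI units).
  Case 1: delta = (5 × 21130 × 9.359^4) / (384 × (1.841 × 10¹¹) × 0.0007022) = 0.01633 m = 16.33 mm
  Case 2: delta = (5 × 6409 × 6.691^4) / (384 × (5.749 × 10¹⁰) × 0.0003663) = 0.007943 m = 7.943 mm
  Case 3: delta = (5 × 9073 × 6.922^4) / (384 × (1.463 × 10¹¹) × 0.0006421) = 0.002887 m = 2.887 mm
  Case 4: delta = (5 × 28490 × 4.715^4) / (384 × (1.483 × 10¹¹) × 0.0003471) = 0.003562 m = 3.562 mm
Ordering: 16.33 mm (case 1) > 7.943 mm (case 2) > 3.562 mm (case 4) > 2.887 mm (case 3)
Final answer: 1, 2, 4, 3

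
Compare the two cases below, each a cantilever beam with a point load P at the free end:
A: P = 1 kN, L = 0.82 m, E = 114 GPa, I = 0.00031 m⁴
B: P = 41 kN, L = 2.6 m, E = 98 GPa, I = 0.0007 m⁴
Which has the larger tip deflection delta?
Model: a cantilever beam with a point load P at the free end, so delta = (P·L^3) / (3·E·I) (SI units).
  A: delta = (1000 × 0.82^3) / (3 × (1.14 × 10¹¹) × 0.00031) = 5.201 × 10⁻⁶ m = 0.005201 mm
  B: delta = (41000 × 2.6^3) / (3 × (9.8 × 10¹⁰) × 0.0007) = 0.003502 m = 3.502 mm
3.502 mm > 0.005201 mm, so B is larger.
Final answer: B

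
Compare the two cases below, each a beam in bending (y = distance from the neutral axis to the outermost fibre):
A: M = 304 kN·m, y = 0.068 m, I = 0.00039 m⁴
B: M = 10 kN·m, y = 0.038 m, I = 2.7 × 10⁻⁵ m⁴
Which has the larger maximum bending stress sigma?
Model: a beam in bending (y = distance from the neutral axis to the outermost fibre), so sigma = (M·y) / I (SI units).
  A: sigma = (304000 × 0.068) / 0.00039 = 5.301 × 10⁷ Pa = 53.01 MPa
  B: sigma = (10000 × 0.038) / (2.7 × 10⁻⁵) = 1.407 × 10⁷ Pa = 14.07 MPa
53.01 MPa > 14.07 MPa, so A is larger.
Final answer: A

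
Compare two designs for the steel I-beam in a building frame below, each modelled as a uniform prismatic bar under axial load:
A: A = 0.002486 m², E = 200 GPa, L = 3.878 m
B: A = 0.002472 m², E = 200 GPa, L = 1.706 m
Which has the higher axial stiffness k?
Model: a uniform prismatic bar under axial load, so k = (A·E) / L (SI units).
  A: k = (0.002486 × (2 × 10¹¹)) / 3.878 = 1.282 × 10⁸ N/m = 128.2 MN/m
  B: k = (0.002472 × (2 × 10¹¹)) / 1.706 = 2.898 × 10⁸ N/m = 289.8 MN/m
289.8 MN/m > 128.2 MN/m, so B is larger.
Final answer: B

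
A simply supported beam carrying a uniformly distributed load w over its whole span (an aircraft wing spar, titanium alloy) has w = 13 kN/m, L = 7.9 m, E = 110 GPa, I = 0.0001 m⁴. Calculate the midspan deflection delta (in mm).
Model: a simply supported beam carrying a uniformly distributed load w over its whole span, so delta = (5·w·L^4) / (384·E·I).
Convert to SI units:
  w = 13 kN/m = 13000 N/m
  E = 110 GPa = 1.1 × 10¹¹ Pa
Substitute:
  delta = (5 × 13000 × 7.9^4) / (384 × (1.1 × 10¹¹) × 0.0001)
  delta = 0.05994 m
Convert: delta = 0.05994 m = 59.94 mm
Final answer: delta = 59.94 mm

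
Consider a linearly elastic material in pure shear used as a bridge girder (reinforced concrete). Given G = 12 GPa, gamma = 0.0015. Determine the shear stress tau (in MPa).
Model: a linearly elastic material in pure shear, so tau = G·gamma.
Convert to SI units:
  G = 12 GPa = 1.2 × 10¹⁰ Pa
Substitute:
  tau = (1.2 × 10¹⁰) × 0.0015
  tau = 1.8 × 10⁷ Pa
Convert: tau = 1.8 × 10⁷ Pa = 18 MPa
Final answer: tau = 18 MPa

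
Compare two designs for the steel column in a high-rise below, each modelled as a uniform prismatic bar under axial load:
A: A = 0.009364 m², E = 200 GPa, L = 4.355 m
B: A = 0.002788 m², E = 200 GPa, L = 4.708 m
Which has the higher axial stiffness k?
Model: a uniform prismatic bar under axial load, so k = (A·E) / L (SI units).
  A: k = (0.009364 × (2 × 10¹¹)) / 4.355 = 4.3 × 10⁸ N/m = 430 MN/m
  B: k = (0.002788 × (2 × 10¹¹)) / 4.708 = 1.184 × 10⁸ N/m = 118.4 MN/m
430 MN/m > 118.4 MN/m, so A is larger.
Final answer: A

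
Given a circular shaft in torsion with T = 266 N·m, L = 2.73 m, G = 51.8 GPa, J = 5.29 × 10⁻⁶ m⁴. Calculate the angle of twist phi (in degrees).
Model: a circular shaft in torsion, so phi = (T·L) / (G·J).
Convert to SI units:
  G = 51.8 GPa = 5.18 × 10¹⁰ Pa
Substitute:
  phi = (266 × 2.73) / ((5.18 × 10¹⁰) × (5.29 × 10⁻⁶))
  phi = 0.00265 rad
Convert to degrees: phi = 0.00265 × 180/π = 0.1518°
Final answer: phi = 0.1518°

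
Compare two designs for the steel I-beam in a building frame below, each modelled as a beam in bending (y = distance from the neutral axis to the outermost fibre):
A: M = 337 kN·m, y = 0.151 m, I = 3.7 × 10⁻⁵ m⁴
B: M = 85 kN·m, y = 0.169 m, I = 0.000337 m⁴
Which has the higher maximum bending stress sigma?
Model: a beam in bending (y = distance from the neutral axis to the outermost fibre), so sigma = (M·y) / I (SI units).
  A: sigma = (337000 × 0.151) / (3.7 × 10⁻⁵) = 1.375 × 10⁹ Pa = 1375 MPa
  B: sigma = (85000 × 0.169) / 0.000337 = 4.263 × 10⁷ Pa = 42.63 MPa
1375 MPa > 42.63 MPa, so A is larger.
Final answer: A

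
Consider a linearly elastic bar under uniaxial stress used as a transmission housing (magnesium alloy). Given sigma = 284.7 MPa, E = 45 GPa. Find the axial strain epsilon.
Model: a linearly elastic bar under uniaxial stress, so epsilon = sigma / E.
Convert to SI units:
  sigma = 284.7 MPa = 2.847 × 10⁸ Pa
  E = 45 GPa = 4.5 × 10¹⁰ Pa
Substitute:
  epsilon = (2.847 × 10⁸) / (4.5 × 10¹⁰)
  epsilon = 0.006327
Final answer: epsilon = 0.006327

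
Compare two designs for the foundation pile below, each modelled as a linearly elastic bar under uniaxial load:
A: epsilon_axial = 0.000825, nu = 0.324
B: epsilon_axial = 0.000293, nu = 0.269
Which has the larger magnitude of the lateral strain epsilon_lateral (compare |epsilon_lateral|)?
Model: a linearly elastic bar under uniaxial load, so epsilon_lateral = -nu·epsilon_axial (SI units).
  A: epsilon_lateral = -(0.324 × 0.000825) = -0.0002673
  B: epsilon_lateral = -(0.269 × 0.000293) = -7.882 × 10⁻⁵
|epsilon_lateral|: A = 0.0002673, B = 7.882 × 10⁻⁵, so A is larger in magnitude.
Final answer: A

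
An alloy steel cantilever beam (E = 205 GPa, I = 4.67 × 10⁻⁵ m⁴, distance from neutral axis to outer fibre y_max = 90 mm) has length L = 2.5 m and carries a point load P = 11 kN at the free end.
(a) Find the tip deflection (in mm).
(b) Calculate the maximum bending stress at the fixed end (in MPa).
(a) Tip deflection of a cantilever with an end point load: δ = P·L^3 / (3·E·I). Convert P = 11 kN = 11000 N, E = 205 GPa = 2.05 × 10¹¹ Pa.
  δ = (11000 × 2.5^3) / (3 × (2.05 × 10¹¹) × (4.67 × 10⁻⁵)) = 0.005984 m = 5.984 mm
(b) Maximum bending moment at the fixed end: M = P·L = 11000 × 2.5 = 27500 N·m. Convert y_max = 90 mm = 0.09 m.
  σ = M·y_max / I = (27500 × 0.09) / (4.67 × 10⁻⁵) = 5.3 × 10⁷ Pa = 53 MPa
Final answer: (a) δ = 5.984 mm, (b) σ = 53 MPa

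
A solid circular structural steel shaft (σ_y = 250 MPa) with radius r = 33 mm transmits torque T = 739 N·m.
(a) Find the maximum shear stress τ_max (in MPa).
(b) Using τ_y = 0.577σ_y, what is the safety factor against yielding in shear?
(a) For a solid circular shaft, τ_max = T·r/J with J = π·r^4/2, i.e. τ_max = 2·T / (π·r^3). Convert r = 33 mm = 0.033 m.
  τ_max = (2 × 739) / (π × 0.033^3) = 1.309 × 10⁷ Pa = 13.09 MPa
(b) τ_y = 0.577 × 250 = 144.25 MPa
  SF = τ_y/τ_max = 144.25 / 13.09 = 11.02
Final answer: (a) τ_max = 13.09 MPa, (b) SF = 11.02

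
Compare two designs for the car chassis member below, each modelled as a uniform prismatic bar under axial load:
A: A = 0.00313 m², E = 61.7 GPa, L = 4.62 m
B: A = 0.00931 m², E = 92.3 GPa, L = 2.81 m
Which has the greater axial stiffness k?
Model: a uniform prismatic bar under axial load, so k = (A·E) / L (SI units).
  A: k = (0.00313 × (6.17 × 10¹⁰)) / 4.62 = 4.18 × 10⁷ N/m = 41.8 MN/m
  B: k = (0.00931 × (9.23 × 10¹⁰)) / 2.81 = 3.058 × 10⁸ N/m = 305.8 MN/m
305.8 MN/m > 41.8 MN/m, so B is larger.
Final answer: B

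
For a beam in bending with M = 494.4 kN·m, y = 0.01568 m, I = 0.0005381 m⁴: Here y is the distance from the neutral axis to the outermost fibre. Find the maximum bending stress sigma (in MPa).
Model: a beam in bending, so sigma = (M·y) / I.
Convert to SI units:
  M = 494.4 kN·m = 494400 N·m
Substitute:
  sigma = (494400 × 0.01568) / 0.0005381
  sigma = 1.441 × 10⁷ Pa
Convert: sigma = 1.441 × 10⁷ Pa = 14.41 MPa
Final answer: sigma = 14.41 MPa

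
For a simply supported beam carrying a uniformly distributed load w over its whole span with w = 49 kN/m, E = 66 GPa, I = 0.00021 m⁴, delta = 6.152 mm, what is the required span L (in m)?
Model: a simply supported beam carrying a uniformly distributed load w over its whole span, so delta = (5·w·L^4) / (384·E·I).
Solve for L: L = ((384·delta·E·I) / (5·w))^(1/4).
Convert to SI units:
  w = 49 kN/m = 49000 N/m
  E = 66 GPa = 6.6 × 10¹⁰ Pa
  delta = 6.152 mm = 0.006152 m
Substitute:
  L = ((384 × 0.006152 × (6.6 × 10¹⁰) × 0.00021) / (5 × 49000))^(1/4)
  L = 3.4 m
Final answer: L = 3.4 m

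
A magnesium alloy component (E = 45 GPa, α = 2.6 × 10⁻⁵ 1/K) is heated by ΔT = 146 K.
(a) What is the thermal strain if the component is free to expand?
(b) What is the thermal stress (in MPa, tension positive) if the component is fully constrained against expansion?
(a) Free thermal strain ε_th = α·ΔT = (2.6 × 10⁻⁵) × 146 = 0.003796
(b) Fully constrained, the expansion is suppressed, so σ = -E·α·ΔT. Convert E = 45 GPa = 4.5 × 10¹⁰ Pa.
  σ = -(4.5 × 10¹⁰) × (2.6 × 10⁻⁵) × 146 = -1.708 × 10⁸ Pa = -170.8 MPa (compressive)
Final answer: (a) ε_th = 0.003796, (b) σ = -170.8 MPa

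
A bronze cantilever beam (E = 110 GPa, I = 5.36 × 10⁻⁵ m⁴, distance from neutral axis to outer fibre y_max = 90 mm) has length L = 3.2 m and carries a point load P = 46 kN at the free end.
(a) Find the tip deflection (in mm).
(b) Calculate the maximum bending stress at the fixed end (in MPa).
(a) Tip deflection of a cantilever with an end point load: δ = P·L^3 / (3·E·I). Convert P = 46 kN = 46000 N, E = 110 GPa = 1.1 × 10¹¹ Pa.
  δ = (46000 × 3.2^3) / (3 × (1.1 × 10¹¹) × (5.36 × 10⁻⁵)) = 0.08522 m = 85.22 mm
(b) Maximum bending moment at the fixed end: M = P·L = 46000 × 3.2 = 147200 N·m. Convert y_max = 90 mm = 0.09 m.
  σ = M·y_max / I = (147200 × 0.09) / (5.36 × 10⁻⁵) = 2.472 × 10⁸ Pa = 247.2 MPa
Final answer: (a) δ = 85.22 mm, (b) σ = 247.2 MPa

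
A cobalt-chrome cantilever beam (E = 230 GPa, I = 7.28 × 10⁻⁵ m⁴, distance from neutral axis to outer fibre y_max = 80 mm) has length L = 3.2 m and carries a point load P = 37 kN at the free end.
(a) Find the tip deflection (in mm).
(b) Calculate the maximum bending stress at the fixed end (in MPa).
(a) Tip deflection of a cantilever with an end point load: δ = P·L^3 / (3·E·I). Convert P = 37 kN = 37000 N, E = 230 GPa = 2.3 × 10¹¹ Pa.
  δ = (37000 × 3.2^3) / (3 × (2.3 × 10¹¹) × (7.28 × 10⁻⁵)) = 0.02414 m = 24.14 mm
(b) Maximum bending moment at the fixed end: M = P·L = 37000 × 3.2 = 118400 N·m. Convert y_max = 80 mm = 0.08 m.
  σ = M·y_max / I = (118400 × 0.08) / (7.28 × 10⁻⁵) = 1.301 × 10⁸ Pa = 130.1 MPa
Final answer: (a) δ = 24.14 mm, (b) σ = 130.1 MPa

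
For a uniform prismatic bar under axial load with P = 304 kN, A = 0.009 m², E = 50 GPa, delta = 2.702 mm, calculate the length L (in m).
Model: a uniform prismatic bar under axial load, so delta = (P·L) / (A·E).
Solve for L: L = (delta·A·E) / P.
Convert to SI units:
  P = 304 kN = 304000 N
  E = 50 GPa = 5 × 10¹⁰ Pa
  delta = 2.702 mm = 0.002702 m
Substitute:
  L = (0.002702 × 0.009 × (5 × 10¹⁰)) / 304000
  L = 4 m
Final answer: L = 4 m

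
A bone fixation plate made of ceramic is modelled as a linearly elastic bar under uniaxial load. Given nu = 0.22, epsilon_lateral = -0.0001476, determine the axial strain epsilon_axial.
Model: a linearly elastic bar under uniaxial load, so epsilon_lateral = -nu·epsilon_axial.
Solve for epsilon_axial: epsilon_axial = -epsilon_lateral / nu.
Substitute:
  epsilon_axial = -(-0.0001476) / 0.22
  epsilon_axial = 0.0006709
Final answer: epsilon_axial = 0.0006709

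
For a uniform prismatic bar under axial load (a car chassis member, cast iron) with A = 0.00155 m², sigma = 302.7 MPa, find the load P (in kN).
Model: a uniform prismatic bar under axial load, so sigma = P / A.
Solve for P: P = sigma·A.
Convert to SI units:
  sigma = 302.7 MPa = 3.027 × 10⁸ Pa
Substitute:
  P = (3.027 × 10⁸) × 0.00155
  P = 469200 N
Convert: P = 469200 N = 469.2 kN
Final answer: P = 469.2 kN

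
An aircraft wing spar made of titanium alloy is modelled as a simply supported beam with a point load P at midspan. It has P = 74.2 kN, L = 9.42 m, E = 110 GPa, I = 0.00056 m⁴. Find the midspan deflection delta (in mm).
Model: a simply supported beam with a point load P at midspan, so delta = (P·L^3) / (48·E·I).
Convert to SI units:
  P = 74.2 kN = 74200 N
  E = 110 GPa = 1.1 × 10¹¹ Pa
Substitute:
  delta = (74200 × 9.42^3) / (48 × (1.1 × 10¹¹) × 0.00056)
  delta = 0.02098 m
Convert: delta = 0.02098 m = 20.98 mm
Final answer: delta = 20.98 mm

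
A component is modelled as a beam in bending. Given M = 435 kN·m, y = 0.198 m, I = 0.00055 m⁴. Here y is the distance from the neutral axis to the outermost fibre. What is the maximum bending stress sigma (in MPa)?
Model: a beam in bending, so sigma = (M·y) / I.
Convert to SI units:
  M = 435 kN·m = 435000 N·m
Substitute:
  sigma = (435000 × 0.198) / 0.00055
  sigma = 1.566 × 10⁸ Pa
Convert: sigma = 1.566 × 10⁸ Pa = 156.6 MPa
Final answer: sigma = 156.6 MPa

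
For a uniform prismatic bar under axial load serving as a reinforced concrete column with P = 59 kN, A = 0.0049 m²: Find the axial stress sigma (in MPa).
Model: a uniform prismatic bar under axial load, so sigma = P / A.
Convert to SI units:
  P = 59 kN = 59000 N
Substitute:
  sigma = 59000 / 0.0049
  sigma = 1.204 × 10⁷ Pa
Convert: sigma = 1.204 × 10⁷ Pa = 12.04 MPa
Final answer: sigma = 12.04 MPa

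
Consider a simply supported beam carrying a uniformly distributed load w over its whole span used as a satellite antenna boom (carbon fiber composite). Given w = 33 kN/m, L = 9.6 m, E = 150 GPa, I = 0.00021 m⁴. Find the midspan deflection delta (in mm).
Model: a simply supported beam carrying a uniformly distributed load w over its whole span, so delta = (5·w·L^4) / (384·E·I).
Convert to SI units:
  w = 33 kN/m = 33000 N/m
  E = 150 GPa = 1.5 × 10¹¹ Pa
Substitute:
  delta = (5 × 33000 × 9.6^4) / (384 × (1.5 × 10¹¹) × 0.00021)
  delta = 0.1159 m
Convert: delta = 0.1159 m = 115.9 mm
Final answer: delta = 115.9 mm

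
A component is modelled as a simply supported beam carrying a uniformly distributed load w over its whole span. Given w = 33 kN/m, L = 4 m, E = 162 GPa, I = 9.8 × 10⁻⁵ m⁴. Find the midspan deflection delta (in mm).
Model: a simply supported beam carrying a uniformly distributed load w over its whole span, so delta = (5·w·L^4) / (384·E·I).
Convert to SI units:
  w = 33 kN/m = 33000 N/m
  E = 162 GPa = 1.62 × 10¹¹ Pa
Substitute:
  delta = (5 × 33000 × 4^4) / (384 × (1.62 × 10¹¹) × (9.8 × 10⁻⁵))
  delta = 0.006929 m
Convert: delta = 0.006929 m = 6.929 mm
Final answer: delta = 6.929 mm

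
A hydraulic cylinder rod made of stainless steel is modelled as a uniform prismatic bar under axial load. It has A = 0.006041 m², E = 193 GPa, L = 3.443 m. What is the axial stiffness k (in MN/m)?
Model: a uniform prismatic bar under axial load, so k = (A·E) / L.
Convert to SI units:
  E = 193 GPa = 1.93 × 10¹¹ Pa
Substitute:
  k = (0.006041 × (1.93 × 10¹¹)) / 3.443
  k = 3.386 × 10⁸ N/m
Convert: k = 3.386 × 10⁸ N/m = 338.6 MN/m
Final answer: k = 338.6 MN/m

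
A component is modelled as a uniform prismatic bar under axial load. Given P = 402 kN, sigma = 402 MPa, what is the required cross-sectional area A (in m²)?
Model: a uniform prismatic bar under axial load, so sigma = P / A.
Solve for A: A = P / sigma.
Convert to SI units:
  P = 402 kN = 402000 N
  sigma = 402 MPa = 4.02 × 10⁸ Pa
Substitute:
  A = 402000 / (4.02 × 10⁸)
  A = 0.001 m²
Final answer: A = 0.001 m²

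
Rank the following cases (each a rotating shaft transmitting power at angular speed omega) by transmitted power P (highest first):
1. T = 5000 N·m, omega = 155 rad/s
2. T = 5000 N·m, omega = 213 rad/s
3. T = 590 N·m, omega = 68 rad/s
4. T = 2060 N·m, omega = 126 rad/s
Model: a rotating shaft transmitting power at angular speed omega, so P = T·omega (SI units).
  Case 1: P = 5000 × 155 = 775000 W = 775 kW
  Case 2: P = 5000 × 213 = 1.065 × 10⁶ W = 1065 kW
  Case 3: P = 590 × 68 = 40120 W = 40.12 kW
  Case 4: P = 2060 × 126 = 259600 W = 259.6 kW
Ordering: 1065 kW (case 2) > 775 kW (case 1) > 259.6 kW (case 4) > 40.12 kW (case 3)
Final answer: 2, 1, 4, 3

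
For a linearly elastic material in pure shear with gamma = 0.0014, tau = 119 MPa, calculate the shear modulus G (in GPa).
Model: a linearly elastic material in pure shear, so tau = G·gamma.
Solve for G: G = tau / gamma.
Convert to SI units:
  tau = 119 MPa = 1.19 × 10⁸ Pa
Substitute:
  G = (1.19 × 10⁸) / 0.0014
  G = 8.5 × 10¹⁰ Pa
Convert: G = 8.5 × 10¹⁰ Pa = 85 GPa
Final answer: G = 85 GPa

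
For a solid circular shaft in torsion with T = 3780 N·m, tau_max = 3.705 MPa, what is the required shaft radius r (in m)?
Model: a solid circular shaft in torsion, so tau_max = (2·T) / (π·r^3).
Solve for r: r = ((2·T) / (π·tau_max))^(1/3).
Convert to SI units:
  tau_max = 3.705 MPa = 3.705 × 10⁶ Pa
Substitute:
  r = ((2 × 3780) / (π × (3.705 × 10⁶)))^(1/3)
  r = 0.0866 m
Final answer: r = 0.0866 m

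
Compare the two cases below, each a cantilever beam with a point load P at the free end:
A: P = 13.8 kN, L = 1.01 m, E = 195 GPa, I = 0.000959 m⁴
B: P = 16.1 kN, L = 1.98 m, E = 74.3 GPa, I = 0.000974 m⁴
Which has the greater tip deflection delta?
Model: a cantilever beam with a point load P at the free end, so delta = (P·L^3) / (3·E·I) (SI units).
  A: delta = (13800 × 1.01^3) / (3 × (1.95 × 10¹¹) × 0.000959) = 2.534 × 10⁻⁵ m = 0.02534 mm
  B: delta = (16100 × 1.98^3) / (3 × (7.43 × 10¹⁰) × 0.000974) = 0.0005756 m = 0.5756 mm
0.5756 mm > 0.02534 mm, so B is larger.
Final answer: B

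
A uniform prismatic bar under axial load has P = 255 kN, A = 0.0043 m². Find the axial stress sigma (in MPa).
Model: a uniform prismatic bar under axial load, so sigma = P / A.
Convert to SI units:
  P = 255 kN = 255000 N
Substitute:
  sigma = 255000 / 0.0043
  sigma = 5.93 × 10⁷ Pa
Convert: sigma = 5.93 × 10⁷ Pa = 59.3 MPa
Final answer: sigma = 59.3 MPa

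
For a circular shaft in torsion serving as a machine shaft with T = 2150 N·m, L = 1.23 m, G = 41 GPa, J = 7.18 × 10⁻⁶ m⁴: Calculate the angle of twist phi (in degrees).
Model: a circular shaft in torsion, so phi = (T·L) / (G·J).
Convert to SI units:
  G = 41 GPa = 4.1 × 10¹⁰ Pa
Substitute:
  phi = (2150 × 1.23) / ((4.1 × 10¹⁰) × (7.18 × 10⁻⁶))
  phi = 0.008983 rad
Convert to degrees: phi = 0.008983 × 180/π = 0.5147°
Final answer: phi = 0.5147°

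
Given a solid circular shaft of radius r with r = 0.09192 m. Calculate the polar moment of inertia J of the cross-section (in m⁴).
Model: a solid circular shaft of radius r, so J = (π·r^4) / 2.
Substitute:
  J = (π × 0.09192^4) / 2
  J = 0.0001121 m⁴
Final answer: J = 0.0001121 m⁴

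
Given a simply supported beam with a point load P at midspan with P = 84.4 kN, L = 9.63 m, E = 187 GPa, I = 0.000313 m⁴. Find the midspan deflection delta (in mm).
Model: a simply supported beam with a point load P at midspan, so delta = (P·L^3) / (48·E·I).
Convert to SI units:
  P = 84.4 kN = 84400 N
  E = 187 GPa = 1.87 × 10¹¹ Pa
Substitute:
  delta = (84400 × 9.63^3) / (48 × (1.87 × 10¹¹) × 0.000313)
  delta = 0.02683 m
Convert: delta = 0.02683 m = 26.83 mm
Final answer: delta = 26.83 mm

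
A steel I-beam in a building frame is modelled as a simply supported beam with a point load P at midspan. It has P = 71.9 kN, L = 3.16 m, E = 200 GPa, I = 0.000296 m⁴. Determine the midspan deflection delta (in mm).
Model: a simply supported beam with a point load P at midspan, so delta = (P·L^3) / (48·E·I).
Convert to SI units:
  P = 71.9 kN = 71900 N
  E = 200 GPa = 2 × 10¹¹ Pa
Substitute:
  delta = (71900 × 3.16^3) / (48 × (2 × 10¹¹) × 0.000296)
  delta = 0.0007984 m
Convert: delta = 0.0007984 m = 0.7984 mm
Final answer: delta = 0.7984 mm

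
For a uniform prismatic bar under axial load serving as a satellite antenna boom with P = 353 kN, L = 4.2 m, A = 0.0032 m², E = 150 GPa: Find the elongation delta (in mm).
Model: a uniform prismatic bar under axial load, so delta = (P·L) / (A·E).
Convert to SI units:
  P = 353 kN = 353000 N
  E = 150 GPa = 1.5 × 10¹¹ Pa
Substitute:
  delta = (353000 × 4.2) / (0.0032 × (1.5 × 10¹¹))
  delta = 0.003089 m
Convert: delta = 0.003089 m = 3.089 mm
Final answer: delta = 3.089 mm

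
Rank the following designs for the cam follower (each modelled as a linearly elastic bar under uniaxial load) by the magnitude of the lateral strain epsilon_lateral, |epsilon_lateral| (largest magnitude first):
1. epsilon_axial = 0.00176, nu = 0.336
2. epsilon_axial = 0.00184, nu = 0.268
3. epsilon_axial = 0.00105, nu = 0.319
Model: a linearly elastic bar under uniaxial load, so epsilon_lateral = -nu·epsilon_axial (SI units).
  Case 1: epsilon_lateral = -(0.336 × 0.00176) = -0.0005914
  Case 2: epsilon_lateral = -(0.268 × 0.00184) = -0.0004931
  Case 3: epsilon_lateral = -(0.319 × 0.00105) = -0.0003349
Ordering by |epsilon_lateral|: 0.0005914 (case 1) > 0.0004931 (case 2) > 0.0003349 (case 3)
Final answer: 1, 2, 3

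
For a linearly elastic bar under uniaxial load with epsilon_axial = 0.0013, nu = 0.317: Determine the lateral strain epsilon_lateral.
Model: a linearly elastic bar under uniaxial load, so epsilon_lateral = -nu·epsilon_axial.
Substitute:
  epsilon_lateral = -(0.317 × 0.0013)
  epsilon_lateral = -0.0004121
Final answer: epsilon_lateral = -0.0004121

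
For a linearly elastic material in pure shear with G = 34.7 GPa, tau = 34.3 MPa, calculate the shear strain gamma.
Model: a linearly elastic material in pure shear, so tau = G·gamma.
Solve for gamma: gamma = tau / G.
Convert to SI units:
  G = 34.7 GPa = 3.47 × 10¹⁰ Pa
  tau = 34.3 MPa = 3.43 × 10⁷ Pa
Substitute:
  gamma = (3.43 × 10⁷) / (3.47 × 10¹⁰)
  gamma = 0.0009885
Final answer: gamma = 0.0009885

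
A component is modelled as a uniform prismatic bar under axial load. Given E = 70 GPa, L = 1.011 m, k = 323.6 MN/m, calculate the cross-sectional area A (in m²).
Model: a uniform prismatic bar under axial load, so k = (A·E) / L.
Solve for A: A = (k·L) / E.
Convert to SI units:
  E = 70 GPa = 7 × 10¹⁰ Pa
  k = 323.6 MN/m = 3.236 × 10⁸ N/m
Substitute:
  A = ((3.236 × 10⁸) × 1.011) / (7 × 10¹⁰)
  A = 0.004674 m²
Final answer: A = 0.004674 m²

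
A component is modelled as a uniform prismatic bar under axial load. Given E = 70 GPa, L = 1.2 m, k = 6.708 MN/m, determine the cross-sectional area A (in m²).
Model: a uniform prismatic bar under axial load, so k = (A·E) / L.
Solve for A: A = (k·L) / E.
Convert to SI units:
  E = 70 GPa = 7 × 10¹⁰ Pa
  k = 6.708 MN/m = 6.708 × 10⁶ N/m
Substitute:
  A = ((6.708 × 10⁶) × 1.2) / (7 × 10¹⁰)
  A = 0.000115 m²
Final answer: A = 0.000115 m²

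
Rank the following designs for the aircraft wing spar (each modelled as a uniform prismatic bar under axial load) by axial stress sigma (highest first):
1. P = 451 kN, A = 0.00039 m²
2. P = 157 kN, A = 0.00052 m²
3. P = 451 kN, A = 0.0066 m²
Model: a uniform prismatic bar under axial load, so sigma = P / A (SI units).
  Case 1: sigma = 451000 / 0.00039 = 1.156 × 10⁹ Pa = 1156 MPa
  Case 2: sigma = 157000 / 0.00052 = 3.019 × 10⁸ Pa = 301.9 MPa
  Case 3: sigma = 451000 / 0.0066 = 6.833 × 10⁷ Pa = 68.33 MPa
Ordering: 1156 MPa (case 1) > 301.9 MPa (case 2) > 68.33 MPa (case 3)
Final answer: 1, 2, 3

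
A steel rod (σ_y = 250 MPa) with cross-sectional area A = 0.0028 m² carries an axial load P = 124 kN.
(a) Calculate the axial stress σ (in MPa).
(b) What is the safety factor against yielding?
(a) Axial stress σ = P/A. Convert P = 124 kN = 124000 N.
  σ = 124000 / 0.0028 = 4.429 × 10⁷ Pa = 44.29 MPa
(b) Safety factor SF = σ_y/σ = 250 / 44.29 = 5.645
Final answer: (a) σ = 44.29 MPa, (b) SF = 5.645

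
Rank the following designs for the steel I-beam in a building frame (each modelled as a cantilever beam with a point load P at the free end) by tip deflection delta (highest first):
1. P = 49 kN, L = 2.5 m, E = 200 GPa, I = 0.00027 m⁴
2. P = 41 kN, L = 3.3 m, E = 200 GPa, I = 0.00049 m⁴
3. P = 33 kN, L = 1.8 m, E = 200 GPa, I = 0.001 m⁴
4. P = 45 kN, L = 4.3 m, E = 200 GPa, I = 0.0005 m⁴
Model: a cantilever beam with a point load P at the free end, so delta = (P·L^3) / (3·E·I) (SI units).
  Case 1: delta = (49000 × 2.5^3) / (3 × (2 × 10¹¹) × 0.00027) = 0.004726 m = 4.726 mm
  Case 2: delta = (41000 × 3.3^3) / (3 × (2 × 10¹¹) × 0.00049) = 0.005012 m = 5.012 mm
  Case 3: delta = (33000 × 1.8^3) / (3 × (2 × 10¹¹) × 0.001) = 0.0003208 m = 0.3208 mm
  Case 4: delta = (45000 × 4.3^3) / (3 × (2 × 10¹¹) × 0.0005) = 0.01193 m = 11.93 mm
Ordering: 11.93 mm (case 4) > 5.012 mm (case 2) > 4.726 mm (case 1) > 0.3208 mm (case 3)
Final answer: 4, 2, 1, 3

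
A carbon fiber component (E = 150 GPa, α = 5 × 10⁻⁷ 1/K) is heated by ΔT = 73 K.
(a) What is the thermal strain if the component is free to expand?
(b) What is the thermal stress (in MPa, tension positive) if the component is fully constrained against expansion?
(a) Free thermal strain ε_th = α·ΔT = (5 × 10⁻⁷) × 73 = 3.65 × 10⁻⁵
(b) Fully constrained, the expansion is suppressed, so σ = -E·α·ΔT. Convert E = 150 GPa = 1.5 × 10¹¹ Pa.
  σ = -(1.5 × 10¹¹) × (5 × 10⁻⁷) × 73 = -5.475 × 10⁶ Pa = -5.475 MPa (compressive)
Final answer: (a) ε_th = 3.65 × 10⁻⁵, (b) σ = -5.475 MPa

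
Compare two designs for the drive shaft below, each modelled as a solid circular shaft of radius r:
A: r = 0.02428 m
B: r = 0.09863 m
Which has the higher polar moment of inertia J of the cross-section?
Model: a solid circular shaft of radius r, so J = (π·r^4) / 2 (SI units).
  A: J = (π × 0.02428^4) / 2 = 5.459 × 10⁻⁷ m⁴
  B: J = (π × 0.09863^4) / 2 = 0.0001486 m⁴
0.0001486 m⁴ > 5.459 × 10⁻⁷ m⁴, so B is larger.
Final answer: B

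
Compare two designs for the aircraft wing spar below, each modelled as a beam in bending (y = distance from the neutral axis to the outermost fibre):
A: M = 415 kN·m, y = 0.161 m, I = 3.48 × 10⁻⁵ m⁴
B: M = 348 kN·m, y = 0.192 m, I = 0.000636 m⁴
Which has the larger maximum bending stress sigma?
Model: a beam in bending (y = distance from the neutral axis to the outermost fibre), so sigma = (M·y) / I (SI units).
  A: sigma = (415000 × 0.161) / (3.48 × 10⁻⁵) = 1.92 × 10⁹ Pa = 1920 MPa
  B: sigma = (348000 × 0.192) / 0.000636 = 1.051 × 10⁸ Pa = 105.1 MPa
1920 MPa > 105.1 MPa, so A is larger.
Final answer: A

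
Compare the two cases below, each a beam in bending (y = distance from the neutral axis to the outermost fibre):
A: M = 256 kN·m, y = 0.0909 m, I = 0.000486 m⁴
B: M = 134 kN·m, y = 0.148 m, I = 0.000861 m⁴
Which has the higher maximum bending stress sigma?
Model: a beam in bending (y = distance from the neutral axis to the outermost fibre), so sigma = (M·y) / I (SI units).
  A: sigma = (256000 × 0.0909) / 0.000486 = 4.788 × 10⁷ Pa = 47.88 MPa
  B: sigma = (134000 × 0.148) / 0.000861 = 2.303 × 10⁷ Pa = 23.03 MPa
47.88 MPa > 23.03 MPa, so A is larger.
Final answer: A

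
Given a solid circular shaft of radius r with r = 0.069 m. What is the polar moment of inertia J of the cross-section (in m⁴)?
Model: a solid circular shaft of radius r, so J = (π·r^4) / 2.
Substitute:
  J = (π × 0.069^4) / 2
  J = 3.561 × 10⁻⁵ m⁴
Final answer: J = 3.561 × 10⁻⁵ m⁴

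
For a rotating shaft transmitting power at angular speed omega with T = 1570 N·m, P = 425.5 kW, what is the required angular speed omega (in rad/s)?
Model: a rotating shaft transmitting power at angular speed omega, so P = T·omega.
Solve for omega: omega = P / T.
Convert to SI units:
  P = 425.5 kW = 425500 W
Substitute:
  omega = 425500 / 1570
  omega = 271 rad/s
Final answer: omega = 271 rad/s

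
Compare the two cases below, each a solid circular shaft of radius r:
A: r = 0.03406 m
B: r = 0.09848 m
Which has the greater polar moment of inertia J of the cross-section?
Model: a solid circular shaft of radius r, so J = (π·r^4) / 2 (SI units).
  A: J = (π × 0.03406^4) / 2 = 2.114 × 10⁻⁶ m⁴
  B: J = (π × 0.09848^4) / 2 = 0.0001477 m⁴
0.0001477 m⁴ > 2.114 × 10⁻⁶ m⁴, so B is larger.
Final answer: B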